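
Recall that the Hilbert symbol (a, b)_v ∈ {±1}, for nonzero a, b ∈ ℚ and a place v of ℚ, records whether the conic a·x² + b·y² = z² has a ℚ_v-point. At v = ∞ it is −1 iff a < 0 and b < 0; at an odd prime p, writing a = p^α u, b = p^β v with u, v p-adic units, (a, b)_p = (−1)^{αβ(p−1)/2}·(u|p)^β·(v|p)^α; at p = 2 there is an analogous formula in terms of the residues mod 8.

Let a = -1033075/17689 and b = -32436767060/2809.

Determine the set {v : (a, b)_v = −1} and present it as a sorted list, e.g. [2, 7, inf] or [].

(a, b) ≡ (-43, -15329285) mod (ℚ^×)²; places V = {2, 5, 7, 19, 23, 31, 37, 41, 43, 47, 53, ∞}.
(a,b)_31: α=2, u≡25; β=0, v≡22 (mod 31); (25|31)=+1, (22|31)=-1; sign (−1)^0·+1^0·-1^2 = +1.
(a,b)_47: α=0, u≡24; β=1, v≡2 (mod 47); (24|47)=+1, (2|47)=+1; sign (−1)^0·+1^1·+1^0 = +1.
(a,b)_7: α=-2, u≡5; β=0, v≡1 (mod 7); (5|7)=-1, (1|7)=+1; sign (−1)^0·-1^0·+1^-2 = +1.
(a,b)_19: α=-2, u≡8; β=0, v≡2 (mod 19); (8|19)=-1, (2|19)=-1; sign (−1)^0·-1^0·-1^-2 = +1.
(a,b)_23: α=0, u≡8; β=2, v≡3 (mod 23); (8|23)=+1, (3|23)=+1; sign (−1)^0·+1^2·+1^0 = +1.
(a,b)_37: α=0, u≡13; β=1, v≡25 (mod 37); (13|37)=-1, (25|37)=+1; sign (−1)^0·-1^1·+1^0 = -1.
(a,b)_43: α=1, u≡33; β=1, v≡30 (mod 43); (33|43)=-1, (30|43)=-1; sign (−1)^1·-1^1·-1^1 = -1.
(a,b)_53: α=0, u≡4; β=-2, v≡9 (mod 53); (4|53)=+1, (9|53)=+1; sign (−1)^0·+1^-2·+1^0 = +1.
(a,b)_2: α=0, β=2; u≡5, v≡3 (mod 8); ε(u)ε(v)=0·1, αω(v)=0·1, βω(u)=2·1; sum ≡ 0  ⇒  +1.
(a,b)_41: α=0, u≡32; β=1, v≡28 (mod 41); (32|41)=+1, (28|41)=-1; sign (−1)^0·+1^1·-1^0 = +1.
(a,b)_5: α=2, u≡3; β=1, v≡2 (mod 5); (3|5)=-1, (2|5)=-1; sign (−1)^0·-1^1·-1^2 = -1.
(a,b)_∞: sgn(-43)=−, sgn(-15329285)=−, so -1.
|Ram(-43, -15329285)| = 4, even; anisotropic at {5, 37, 43, ∞}.

[5, 37, 43, inf]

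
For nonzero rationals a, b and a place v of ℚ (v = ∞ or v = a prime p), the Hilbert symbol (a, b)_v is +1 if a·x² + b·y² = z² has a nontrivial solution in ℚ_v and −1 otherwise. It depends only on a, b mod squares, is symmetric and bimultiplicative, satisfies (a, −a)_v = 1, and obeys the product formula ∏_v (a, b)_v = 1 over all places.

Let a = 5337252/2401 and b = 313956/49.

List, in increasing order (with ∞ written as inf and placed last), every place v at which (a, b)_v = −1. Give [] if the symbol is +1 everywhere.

(a, b) ≡ (57, 969) mod (ℚ^×)²; places V = {2, 3, 7, 17, 19, ∞}.
(a,b)_2: α=2, β=2; u≡1, v≡1 (mod 8); ε(u)ε(v)=0·0, αω(v)=2·0, βω(u)=2·0; sum ≡ 0  ⇒  +1.
(a,b)_∞: sgn(57)=+, sgn(969)=+, so +1.
(a,b)_3: α=5, u≡1; β=5, v≡2 (mod 3); (1|3)=+1, (2|3)=-1; sign (−1)^1·+1^5·-1^5 = +1.
(a,b)_7: α=-4, u≡4; β=-2, v≡6 (mod 7); (4|7)=+1, (6|7)=-1; sign (−1)^0·+1^-2·-1^-4 = +1.
(a,b)_17: α=2, u≡10; β=1, v≡14 (mod 17); (10|17)=-1, (14|17)=-1; sign (−1)^0·-1^1·-1^2 = -1.
(a,b)_19: α=1, u≡18; β=1, v≡15 (mod 19); (18|19)=-1, (15|19)=-1; sign (−1)^1·-1^1·-1^1 = -1.
(57, 969 / ℚ) ramifies at {17, 19}: a division algebra.

[17, 19]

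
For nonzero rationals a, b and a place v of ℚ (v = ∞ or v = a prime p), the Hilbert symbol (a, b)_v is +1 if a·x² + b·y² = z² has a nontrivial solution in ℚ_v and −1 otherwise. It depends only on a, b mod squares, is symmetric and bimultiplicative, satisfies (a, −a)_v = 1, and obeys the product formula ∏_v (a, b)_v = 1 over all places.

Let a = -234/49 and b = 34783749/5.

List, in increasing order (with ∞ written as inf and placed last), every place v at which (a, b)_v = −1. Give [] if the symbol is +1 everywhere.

(a, b) ≡ (-26, 105) mod (ℚ^×)²; places V = {2, 3, 5, 7, 11, 13, ∞}.
(a,b)_13: α=1, u≡6; β=2, v≡1 (mod 13); (6|13)=-1, (1|13)=+1; sign (−1)^0·-1^2·+1^1 = +1.
(a,b)_5: α=0, u≡4; β=-1, v≡4 (mod 5); (4|5)=+1, (4|5)=+1; sign (−1)^0·+1^-1·+1^0 = +1.
(a,b)_7: α=-2, u≡4; β=1, v≡2 (mod 7); (4|7)=+1, (2|7)=+1; sign (−1)^0·+1^1·+1^-2 = +1.
(a,b)_∞: sgn(-26)=−, sgn(105)=+, so +1.
(a,b)_11: α=0, u≡6; β=2, v≡10 (mod 11); (6|11)=-1, (10|11)=-1; sign (−1)^0·-1^2·-1^0 = +1.
(a,b)_2: α=1, β=0; u≡3, v≡1 (mod 8); ε(u)ε(v)=1·0, αω(v)=1·0, βω(u)=0·1; sum ≡ 0  ⇒  +1.
(a,b)_3: α=2, u≡1; β=5, v≡2 (mod 3); (1|3)=+1, (2|3)=-1; sign (−1)^0·+1^5·-1^2 = +1.
Ram(a, b) = ∅: the form -26·x² + 105·y² − z² is isotropic over every ℚ_v, so by Hasse–Minkowski it is isotropic over ℚ.

[]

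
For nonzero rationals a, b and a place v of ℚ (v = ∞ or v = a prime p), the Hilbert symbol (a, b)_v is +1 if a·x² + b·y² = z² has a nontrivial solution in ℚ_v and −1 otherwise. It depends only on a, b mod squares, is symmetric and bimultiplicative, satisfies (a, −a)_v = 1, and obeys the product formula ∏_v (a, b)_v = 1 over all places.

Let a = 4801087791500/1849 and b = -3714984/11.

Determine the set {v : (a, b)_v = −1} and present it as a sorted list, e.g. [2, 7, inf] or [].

[2, 11]

(a, b) ≡ (35, -286) mod (ℚ^×)²; places V = {2, 3, 5, 7, 11, 13, 37, 43, ∞}.
(a,b)_37: α=2, u≡23; β=0, v≡27 (mod 37); (23|37)=-1, (27|37)=+1; sign (−1)^0·-1^0·+1^2 = +1.
(a,b)_11: α=2, u≡2; β=-1, v≡2 (mod 11); (2|11)=-1, (2|11)=-1; sign (−1)^0·-1^-1·-1^2 = -1.
(a,b)_7: α=3, u≡3; β=2, v≡2 (mod 7); (3|7)=-1, (2|7)=+1; sign (−1)^0·-1^2·+1^3 = +1.
(a,b)_13: α=2, u≡4; β=1, v≡1 (mod 13); (4|13)=+1, (1|13)=+1; sign (−1)^0·+1^1·+1^2 = +1.
(a,b)_3: α=0, u≡2; β=6, v≡2 (mod 3); (2|3)=-1, (2|3)=-1; sign (−1)^0·-1^6·-1^0 = +1.
(a,b)_43: α=-2, u≡21; β=0, v≡4 (mod 43); (21|43)=+1, (4|43)=+1; sign (−1)^0·+1^0·+1^-2 = +1.
(a,b)_2: α=2, β=3; u≡3, v≡1 (mod 8); ε(u)ε(v)=1·0, αω(v)=2·0, βω(u)=3·1; sum ≡ 1  ⇒  -1.
(a,b)_∞: sgn(35)=+, sgn(-286)=−, so +1.
(a,b)_5: α=3, u≡3; β=0, v≡1 (mod 5); (3|5)=-1, (1|5)=+1; sign (−1)^0·-1^0·+1^3 = +1.
(35, -286 / ℚ) ramifies at {2, 11}: a division algebra.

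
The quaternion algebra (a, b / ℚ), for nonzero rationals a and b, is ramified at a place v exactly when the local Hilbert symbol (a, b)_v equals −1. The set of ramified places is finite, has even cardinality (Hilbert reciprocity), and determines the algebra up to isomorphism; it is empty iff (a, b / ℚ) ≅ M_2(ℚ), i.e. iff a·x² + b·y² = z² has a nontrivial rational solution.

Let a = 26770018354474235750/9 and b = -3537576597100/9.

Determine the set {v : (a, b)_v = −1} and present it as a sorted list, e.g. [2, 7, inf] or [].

[2, 7, 29, 37]

Mod squares: a ≡ 116870, b ≡ -259. Check v ∈ {∞, 2, 3, 5, 7, 13, 29, 31, 37}.
v=7: a=7^2·(≡3), b=7^1·(≡3) mod 7; (3|7)=-1, (3|7)=-1; (−1)^{2·1·3}·(-1)^1·(-1)^2 = -1.
v=3: a=3^-2·(≡2), b=3^-2·(≡2) mod 3; (2|3)=-1, (2|3)=-1; (−1)^{-2·-2·1}·(-1)^-2·(-1)^-2 = +1.
v=37: a=37^2·(≡20), b=37^1·(≡33) mod 37; (20|37)=-1, (33|37)=+1; (−1)^{2·1·18}·(-1)^1·(+1)^2 = -1.
v=13: a=13^3·(≡7), b=13^2·(≡4) mod 13; (7|13)=-1, (4|13)=+1; (−1)^{3·2·6}·(-1)^2·(+1)^3 = +1.
v=2: v_2(a)=1, v_2(b)=2; units ≡ 3, 5 (mod 8); ε·ε+αω+βω = 1·0+1·1+2·1 ≡ 1  ⇒  (a,b)_2 = -1.
v=∞: 116870 > 0 and -259 < 0  ⇒  (a,b)_∞ = +1.
v=5: a=5^3·(≡4), b=5^2·(≡4) mod 5; (4|5)=+1, (4|5)=+1; (−1)^{3·2·2}·(+1)^2·(+1)^3 = +1.
v=31: a=31^3·(≡20), b=31^2·(≡10) mod 31; (20|31)=+1, (10|31)=+1; (−1)^{3·2·15}·(+1)^2·(+1)^3 = +1.
v=29: a=29^3·(≡16), b=29^2·(≡26) mod 29; (16|29)=+1, (26|29)=-1; (−1)^{3·2·14}·(+1)^2·(-1)^3 = -1.
(116870, -259 / ℚ) ramifies at {2, 7, 29, 37}: a division algebra.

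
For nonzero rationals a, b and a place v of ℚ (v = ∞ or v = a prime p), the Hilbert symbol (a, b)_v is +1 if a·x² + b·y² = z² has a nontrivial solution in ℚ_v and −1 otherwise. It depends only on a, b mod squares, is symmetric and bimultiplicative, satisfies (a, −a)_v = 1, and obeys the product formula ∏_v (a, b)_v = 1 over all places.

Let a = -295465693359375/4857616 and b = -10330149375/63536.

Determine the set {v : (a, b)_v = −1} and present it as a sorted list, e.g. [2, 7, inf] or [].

[3, 7, 13, inf]

Mod squares: a ≡ -7, b ≡ -429. Check v ∈ {∞, 2, 3, 5, 7, 11, 13, 19, 29, 31}.
v=13: a=13^0·(≡2), b=13^1·(≡2) mod 13; (2|13)=-1, (2|13)=-1; (−1)^{0·1·6}·(-1)^1·(-1)^0 = -1.
v=3: a=3^6·(≡2), b=3^3·(≡1) mod 3; (2|3)=-1, (1|3)=+1; (−1)^{6·3·1}·(-1)^3·(+1)^6 = -1.
v=5: a=5^10·(≡3), b=5^4·(≡1) mod 5; (3|5)=-1, (1|5)=+1; (−1)^{10·4·2}·(-1)^4·(+1)^10 = +1.
v=7: a=7^3·(≡3), b=7^2·(≡6) mod 7; (3|7)=-1, (6|7)=-1; (−1)^{3·2·3}·(-1)^2·(-1)^3 = -1.
v=29: a=29^-2·(≡23), b=29^0·(≡4) mod 29; (23|29)=+1, (4|29)=+1; (−1)^{-2·0·14}·(+1)^0·(+1)^-2 = +1.
v=11: a=11^2·(≡1), b=11^-1·(≡4) mod 11; (1|11)=+1, (4|11)=+1; (−1)^{2·-1·5}·(+1)^-1·(+1)^2 = +1.
v=31: a=31^0·(≡12), b=31^2·(≡20) mod 31; (12|31)=-1, (20|31)=+1; (−1)^{0·2·15}·(-1)^2·(+1)^0 = +1.
v=19: a=19^-2·(≡10), b=19^-2·(≡10) mod 19; (10|19)=-1, (10|19)=-1; (−1)^{-2·-2·9}·(-1)^-2·(-1)^-2 = +1.
v=∞: -7 < 0 and -429 < 0  ⇒  (a,b)_∞ = -1.
v=2: v_2(a)=-4, v_2(b)=-4; units ≡ 1, 3 (mod 8); ε·ε+αω+βω = 0·1+-4·1+-4·0 ≡ 0  ⇒  (a,b)_2 = +1.
Ram(-7, -429) = {3, 7, 13, ∞}; no ℚ_3-point on the conic.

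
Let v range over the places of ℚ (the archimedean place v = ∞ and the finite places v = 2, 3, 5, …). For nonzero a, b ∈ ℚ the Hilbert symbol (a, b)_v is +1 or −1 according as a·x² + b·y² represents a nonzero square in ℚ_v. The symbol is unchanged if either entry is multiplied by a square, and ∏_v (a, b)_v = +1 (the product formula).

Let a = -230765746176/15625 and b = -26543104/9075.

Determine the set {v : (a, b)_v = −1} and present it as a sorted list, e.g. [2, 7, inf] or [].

(a, b) ≡ (-966, -3) mod (ℚ^×)²; places V = {2, 3, 5, 7, 11, 23, ∞}.
(a,b)_5: α=-6, u≡4; β=-2, v≡2 (mod 5); (4|5)=+1, (2|5)=-1; sign (−1)^0·+1^-2·-1^-6 = +1.
(a,b)_∞: sgn(-966)=−, sgn(-3)=−, so -1.
(a,b)_11: α=0, u≡7; β=-2, v≡8 (mod 11); (7|11)=-1, (8|11)=-1; sign (−1)^0·-1^-2·-1^0 = +1.
(a,b)_2: α=11, β=10; u≡5, v≡5 (mod 8); ε(u)ε(v)=0·0, αω(v)=11·1, βω(u)=10·1; sum ≡ 1  ⇒  -1.
(a,b)_7: α=3, u≡4; β=2, v≡2 (mod 7); (4|7)=+1, (2|7)=+1; sign (−1)^0·+1^2·+1^3 = +1.
(a,b)_23: α=3, u≡1; β=2, v≡22 (mod 23); (1|23)=+1, (22|23)=-1; sign (−1)^0·+1^2·-1^3 = -1.
(a,b)_3: α=3, u≡2; β=-1, v≡2 (mod 3); (2|3)=-1, (2|3)=-1; sign (−1)^1·-1^-1·-1^3 = -1.
Ram(-966, -3) = {2, 3, 23, ∞}; no ℚ_2-point on the conic.

[2, 3, 23, inf]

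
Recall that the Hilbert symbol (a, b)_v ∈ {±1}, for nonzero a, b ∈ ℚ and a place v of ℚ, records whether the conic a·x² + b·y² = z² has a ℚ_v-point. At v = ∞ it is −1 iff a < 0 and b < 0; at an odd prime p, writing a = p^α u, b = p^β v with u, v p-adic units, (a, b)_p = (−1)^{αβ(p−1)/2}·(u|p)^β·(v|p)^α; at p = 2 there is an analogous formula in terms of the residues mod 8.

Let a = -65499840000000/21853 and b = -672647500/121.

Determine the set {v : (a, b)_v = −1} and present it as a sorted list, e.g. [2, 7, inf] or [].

Mod squares: a ≡ -455, b ≡ -19. Check v ∈ {∞, 2, 3, 5, 7, 11, 13, 17, 19, 41}.
v=17: a=17^0·(≡13), b=17^2·(≡2) mod 17; (13|17)=+1, (2|17)=+1; (−1)^{0·2·8}·(+1)^2·(+1)^0 = +1.
v=11: a=11^0·(≡8), b=11^-2·(≡3) mod 11; (8|11)=-1, (3|11)=+1; (−1)^{0·-2·5}·(-1)^-2·(+1)^0 = +1.
v=5: a=5^7·(≡1), b=5^4·(≡4) mod 5; (1|5)=+1, (4|5)=+1; (−1)^{7·4·2}·(+1)^4·(+1)^7 = +1.
v=3: a=3^4·(≡1), b=3^0·(≡2) mod 3; (1|3)=+1, (2|3)=-1; (−1)^{4·0·1}·(+1)^0·(-1)^4 = +1.
v=13: a=13^-1·(≡9), b=13^0·(≡2) mod 13; (9|13)=+1, (2|13)=-1; (−1)^{-1·0·6}·(+1)^0·(-1)^-1 = -1.
v=7: a=7^1·(≡3), b=7^2·(≡2) mod 7; (3|7)=-1, (2|7)=+1; (−1)^{1·2·3}·(-1)^2·(+1)^1 = +1.
v=∞: -455 < 0 and -19 < 0  ⇒  (a,b)_∞ = -1.
v=2: v_2(a)=12, v_2(b)=2; units ≡ 1, 5 (mod 8); ε·ε+αω+βω = 0·0+12·1+2·0 ≡ 0  ⇒  (a,b)_2 = +1.
v=41: a=41^-2·(≡4), b=41^0·(≡12) mod 41; (4|41)=+1, (12|41)=-1; (−1)^{-2·0·20}·(+1)^0·(-1)^-2 = +1.
v=19: a=19^2·(≡5), b=19^1·(≡15) mod 19; (5|19)=+1, (15|19)=-1; (−1)^{2·1·9}·(+1)^1·(-1)^2 = +1.
Ram(-455, -19) = {13, ∞}; no ℚ_13-point on the conic.

[13, inf]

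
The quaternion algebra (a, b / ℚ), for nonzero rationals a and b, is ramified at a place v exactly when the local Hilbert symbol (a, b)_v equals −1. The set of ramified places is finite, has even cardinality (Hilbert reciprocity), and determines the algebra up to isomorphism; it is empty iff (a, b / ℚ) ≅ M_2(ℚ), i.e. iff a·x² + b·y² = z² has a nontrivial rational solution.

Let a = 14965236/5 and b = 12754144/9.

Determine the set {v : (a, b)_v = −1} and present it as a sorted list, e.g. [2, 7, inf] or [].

Mod squares: a ≡ 230945, b ≡ 797134. Check v ∈ {∞, 2, 3, 5, 11, 13, 17, 19, 23, 31, 43}.
v=23: a=23^0·(≡2), b=23^1·(≡10) mod 23; (2|23)=+1, (10|23)=-1; (−1)^{0·1·11}·(+1)^1·(-1)^0 = +1.
v=17: a=17^1·(≡13), b=17^0·(≡9) mod 17; (13|17)=+1, (9|17)=+1; (−1)^{1·0·8}·(+1)^0·(+1)^1 = +1.
v=3: a=3^4·(≡2), b=3^-2·(≡1) mod 3; (2|3)=-1, (1|3)=+1; (−1)^{4·-2·1}·(-1)^-2·(+1)^4 = +1.
v=13: a=13^1·(≡7), b=13^1·(≡12) mod 13; (7|13)=-1, (12|13)=+1; (−1)^{1·1·6}·(-1)^1·(+1)^1 = -1.
v=43: a=43^0·(≡15), b=43^1·(≡28) mod 43; (15|43)=+1, (28|43)=-1; (−1)^{0·1·21}·(+1)^1·(-1)^0 = +1.
v=2: v_2(a)=2, v_2(b)=5; units ≡ 1, 7 (mod 8); ε·ε+αω+βω = 0·1+2·0+5·0 ≡ 0  ⇒  (a,b)_2 = +1.
v=∞: 230945 > 0 and 797134 > 0  ⇒  (a,b)_∞ = +1.
v=5: a=5^-1·(≡1), b=5^0·(≡1) mod 5; (1|5)=+1, (1|5)=+1; (−1)^{-1·0·2}·(+1)^0·(+1)^-1 = +1.
v=19: a=19^1·(≡15), b=19^0·(≡10) mod 19; (15|19)=-1, (10|19)=-1; (−1)^{1·0·9}·(-1)^0·(-1)^1 = -1.
v=11: a=11^1·(≡8), b=11^0·(≡2) mod 11; (8|11)=-1, (2|11)=-1; (−1)^{1·0·5}·(-1)^0·(-1)^1 = -1.
v=31: a=31^0·(≡22), b=31^1·(≡6) mod 31; (22|31)=-1, (6|31)=-1; (−1)^{0·1·15}·(-1)^1·(-1)^0 = -1.
Ram(230945, 797134) = {11, 13, 19, 31}; no ℚ_11-point on the conic.

[11, 13, 19, 31]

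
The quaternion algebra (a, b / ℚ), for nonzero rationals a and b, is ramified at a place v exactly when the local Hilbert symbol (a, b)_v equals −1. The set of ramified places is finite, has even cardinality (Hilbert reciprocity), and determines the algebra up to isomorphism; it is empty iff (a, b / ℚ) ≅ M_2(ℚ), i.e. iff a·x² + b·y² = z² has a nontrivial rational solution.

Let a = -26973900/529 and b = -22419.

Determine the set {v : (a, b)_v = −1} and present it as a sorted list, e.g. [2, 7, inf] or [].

[43, 47, 53, inf]

(a, b) ≡ (-29971, -2491) mod (ℚ^×)²; places V = {2, 3, 5, 17, 23, 41, 43, 47, 53, ∞}.
(a,b)_3: α=2, u≡2; β=2, v≡2 (mod 3); (2|3)=-1, (2|3)=-1; sign (−1)^0·-1^2·-1^2 = +1.
(a,b)_5: α=2, u≡1; β=0, v≡1 (mod 5); (1|5)=+1, (1|5)=+1; sign (−1)^0·+1^0·+1^2 = +1.
(a,b)_53: α=0, u≡27; β=1, v≡1 (mod 53); (27|53)=-1, (1|53)=+1; sign (−1)^0·-1^1·+1^0 = -1.
(a,b)_47: α=0, u≡44; β=1, v≡40 (mod 47); (44|47)=-1, (40|47)=-1; sign (−1)^0·-1^1·-1^0 = -1.
(a,b)_17: α=1, u≡6; β=0, v≡4 (mod 17); (6|17)=-1, (4|17)=+1; sign (−1)^0·-1^0·+1^1 = +1.
(a,b)_43: α=1, u≡12; β=0, v≡27 (mod 43); (12|43)=-1, (27|43)=-1; sign (−1)^0·-1^0·-1^1 = -1.
(a,b)_23: α=-2, u≡17; β=0, v≡6 (mod 23); (17|23)=-1, (6|23)=+1; sign (−1)^0·-1^0·+1^-2 = +1.
(a,b)_∞: sgn(-29971)=−, sgn(-2491)=−, so -1.
(a,b)_2: α=2, β=0; u≡5, v≡5 (mod 8); ε(u)ε(v)=0·0, αω(v)=2·1, βω(u)=0·1; sum ≡ 0  ⇒  +1.
(a,b)_41: α=1, u≡24; β=0, v≡8 (mod 41); (24|41)=-1, (8|41)=+1; sign (−1)^0·-1^0·+1^1 = +1.
Ram(-29971, -2491) = {43, 47, 53, ∞}; no ℚ_43-point on the conic.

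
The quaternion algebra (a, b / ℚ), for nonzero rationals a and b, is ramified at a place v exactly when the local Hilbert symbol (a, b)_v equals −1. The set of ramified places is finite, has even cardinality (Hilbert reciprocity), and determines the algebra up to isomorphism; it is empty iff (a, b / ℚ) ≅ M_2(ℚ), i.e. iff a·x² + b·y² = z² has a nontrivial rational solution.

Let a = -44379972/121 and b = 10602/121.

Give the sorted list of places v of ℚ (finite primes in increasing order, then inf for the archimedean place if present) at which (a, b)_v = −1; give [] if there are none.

(a, b) ≡ (-1232777, 1178) mod (ℚ^×)²; places V = {2, 3, 7, 11, 13, 19, 23, 31, ∞}.
(a,b)_13: α=1, u≡2; β=0, v≡5 (mod 13); (2|13)=-1, (5|13)=-1; sign (−1)^0·-1^0·-1^1 = -1.
(a,b)_3: α=2, u≡1; β=2, v≡2 (mod 3); (1|3)=+1, (2|3)=-1; sign (−1)^0·+1^2·-1^2 = +1.
(a,b)_19: α=1, u≡13; β=1, v≡1 (mod 19); (13|19)=-1, (1|19)=+1; sign (−1)^1·-1^1·+1^1 = +1.
(a,b)_∞: sgn(-1232777)=−, sgn(1178)=+, so +1.
(a,b)_7: α=1, u≡1; β=0, v≡2 (mod 7); (1|7)=+1, (2|7)=+1; sign (−1)^0·+1^0·+1^1 = +1.
(a,b)_23: α=1, u≡15; β=0, v≡19 (mod 23); (15|23)=-1, (19|23)=-1; sign (−1)^0·-1^0·-1^1 = -1.
(a,b)_31: α=1, u≡21; β=1, v≡10 (mod 31); (21|31)=-1, (10|31)=+1; sign (−1)^1·-1^1·+1^1 = +1.
(a,b)_2: α=2, β=1; u≡7, v≡5 (mod 8); ε(u)ε(v)=1·0, αω(v)=2·1, βω(u)=1·0; sum ≡ 0  ⇒  +1.
(a,b)_11: α=-2, u≡1; β=-2, v≡9 (mod 11); (1|11)=+1, (9|11)=+1; sign (−1)^0·+1^-2·+1^-2 = +1.
Ram(-1232777, 1178) = {13, 23}; no ℚ_13-point on the conic.

[13, 23]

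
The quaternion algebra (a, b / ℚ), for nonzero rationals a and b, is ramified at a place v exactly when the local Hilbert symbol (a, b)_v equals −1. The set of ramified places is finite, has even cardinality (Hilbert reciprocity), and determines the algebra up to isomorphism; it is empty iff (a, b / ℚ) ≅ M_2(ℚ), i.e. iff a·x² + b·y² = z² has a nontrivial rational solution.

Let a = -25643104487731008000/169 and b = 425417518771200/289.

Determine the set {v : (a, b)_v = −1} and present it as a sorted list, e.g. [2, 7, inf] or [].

(a, b) ≡ (-62030130, 835867) mod (ℚ^×)²; places V = {2, 3, 5, 13, 17, 19, 29, 37, 41, 47, ∞}.
(a,b)_13: α=-2, u≡5; β=0, v≡11 (mod 13); (5|13)=-1, (11|13)=-1; sign (−1)^0·-1^0·-1^-2 = +1.
(a,b)_41: α=1, u≡17; β=1, v≡8 (mod 41); (17|41)=-1, (8|41)=+1; sign (−1)^0·-1^1·+1^1 = -1.
(a,b)_17: α=0, u≡10; β=-2, v≡11 (mod 17); (10|17)=-1, (11|17)=-1; sign (−1)^0·-1^-2·-1^0 = +1.
(a,b)_37: α=1, u≡31; β=1, v≡33 (mod 37); (31|37)=-1, (33|37)=+1; sign (−1)^0·-1^1·+1^1 = -1.
(a,b)_5: α=3, u≡4; β=2, v≡2 (mod 5); (4|5)=+1, (2|5)=-1; sign (−1)^0·+1^2·-1^3 = -1.
(a,b)_∞: sgn(-62030130)=−, sgn(835867)=+, so +1.
(a,b)_47: α=3, u≡34; β=2, v≡23 (mod 47); (34|47)=+1, (23|47)=-1; sign (−1)^0·+1^2·-1^3 = -1.
(a,b)_3: α=5, u≡1; β=2, v≡1 (mod 3); (1|3)=+1, (1|3)=+1; sign (−1)^0·+1^2·+1^5 = +1.
(a,b)_29: α=1, u≡15; β=1, v≡12 (mod 29); (15|29)=-1, (12|29)=-1; sign (−1)^0·-1^1·-1^1 = +1.
(a,b)_19: α=2, u≡16; β=1, v≡3 (mod 19); (16|19)=+1, (3|19)=-1; sign (−1)^0·+1^1·-1^2 = +1.
(a,b)_2: α=9, β=10; u≡7, v≡3 (mod 8); ε(u)ε(v)=1·1, αω(v)=9·1, βω(u)=10·0; sum ≡ 0  ⇒  +1.
|Ram(-62030130, 835867)| = 4, even; anisotropic at {5, 37, 41, 47}.

[5, 37, 41, 47]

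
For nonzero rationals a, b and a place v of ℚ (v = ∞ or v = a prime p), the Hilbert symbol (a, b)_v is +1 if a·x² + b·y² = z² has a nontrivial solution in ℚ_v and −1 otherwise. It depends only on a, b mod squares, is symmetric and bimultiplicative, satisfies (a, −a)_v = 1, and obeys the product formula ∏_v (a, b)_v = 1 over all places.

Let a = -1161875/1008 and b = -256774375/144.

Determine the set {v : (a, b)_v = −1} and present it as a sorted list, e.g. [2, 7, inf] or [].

[7, inf]

Mod squares: a ≡ -77, b ≡ -2431. Check v ∈ {∞, 2, 3, 5, 7, 11, 13, 17}.
v=13: a=13^2·(≡4), b=13^3·(≡8) mod 13; (4|13)=+1, (8|13)=-1; (−1)^{2·3·6}·(+1)^3·(-1)^2 = +1.
v=11: a=11^1·(≡9), b=11^1·(≡8) mod 11; (9|11)=+1, (8|11)=-1; (−1)^{1·1·5}·(+1)^1·(-1)^1 = +1.
v=5: a=5^4·(≡2), b=5^4·(≡4) mod 5; (2|5)=-1, (4|5)=+1; (−1)^{4·4·2}·(-1)^4·(+1)^4 = +1.
v=3: a=3^-2·(≡1), b=3^-2·(≡2) mod 3; (1|3)=+1, (2|3)=-1; (−1)^{-2·-2·1}·(+1)^-2·(-1)^-2 = +1.
v=17: a=17^0·(≡15), b=17^1·(≡5) mod 17; (15|17)=+1, (5|17)=-1; (−1)^{0·1·8}·(+1)^1·(-1)^0 = +1.
v=∞: -77 < 0 and -2431 < 0  ⇒  (a,b)_∞ = -1.
v=7: a=7^-1·(≡5), b=7^0·(≡6) mod 7; (5|7)=-1, (6|7)=-1; (−1)^{-1·0·3}·(-1)^0·(-1)^-1 = -1.
v=2: v_2(a)=-4, v_2(b)=-4; units ≡ 3, 1 (mod 8); ε·ε+αω+βω = 1·0+-4·0+-4·1 ≡ 0  ⇒  (a,b)_2 = +1.
|Ram(-77, -2431)| = 2, even; anisotropic at {7, ∞}.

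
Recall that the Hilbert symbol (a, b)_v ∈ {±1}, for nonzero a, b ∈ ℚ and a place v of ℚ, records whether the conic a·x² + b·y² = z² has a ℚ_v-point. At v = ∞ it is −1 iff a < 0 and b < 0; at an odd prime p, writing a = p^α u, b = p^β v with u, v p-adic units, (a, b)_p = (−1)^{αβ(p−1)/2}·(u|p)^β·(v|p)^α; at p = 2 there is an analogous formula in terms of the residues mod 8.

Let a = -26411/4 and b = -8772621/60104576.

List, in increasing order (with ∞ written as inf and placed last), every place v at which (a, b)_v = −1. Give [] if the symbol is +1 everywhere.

Mod squares: a ≡ -11, b ≡ -6006. Check v ∈ {∞, 2, 3, 7, 11, 13, 37}.
v=∞: -11 < 0 and -6006 < 0  ⇒  (a,b)_∞ = -1.
v=7: a=7^4·(≡6), b=7^-3·(≡3) mod 7; (6|7)=-1, (3|7)=-1; (−1)^{4·-3·3}·(-1)^-3·(-1)^4 = -1.
v=2: v_2(a)=-2, v_2(b)=-7; units ≡ 5, 5 (mod 8); ε·ε+αω+βω = 0·0+-2·1+-7·1 ≡ 1  ⇒  (a,b)_2 = -1.
v=37: a=37^0·(≡11), b=37^-2·(≡12) mod 37; (11|37)=+1, (12|37)=+1; (−1)^{0·-2·18}·(+1)^-2·(+1)^0 = +1.
v=13: a=13^0·(≡11), b=13^3·(≡2) mod 13; (11|13)=-1, (2|13)=-1; (−1)^{0·3·6}·(-1)^3·(-1)^0 = -1.
v=11: a=11^1·(≡2), b=11^3·(≡5) mod 11; (2|11)=-1, (5|11)=+1; (−1)^{1·3·5}·(-1)^3·(+1)^1 = +1.
v=3: a=3^0·(≡1), b=3^1·(≡2) mod 3; (1|3)=+1, (2|3)=-1; (−1)^{0·1·1}·(+1)^1·(-1)^0 = +1.
Ram(-11, -6006) = {2, 7, 13, ∞}; no ℚ_2-point on the conic.

[2, 7, 13, inf]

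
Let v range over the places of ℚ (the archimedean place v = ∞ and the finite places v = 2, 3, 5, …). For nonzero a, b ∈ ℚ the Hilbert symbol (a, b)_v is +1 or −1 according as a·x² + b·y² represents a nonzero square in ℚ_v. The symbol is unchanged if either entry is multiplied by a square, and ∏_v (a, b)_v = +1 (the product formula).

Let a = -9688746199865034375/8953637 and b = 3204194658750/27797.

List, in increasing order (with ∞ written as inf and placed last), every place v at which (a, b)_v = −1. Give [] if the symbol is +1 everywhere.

[2, 3, 5, 7, 17, 23]

(a, b) ≡ (-19635, 3542) mod (ℚ^×)²; places V = {2, 3, 5, 7, 11, 17, 19, 23, 31, ∞}.
(a,b)_∞: sgn(-19635)=−, sgn(3542)=+, so +1.
(a,b)_3: α=3, u≡1; β=6, v≡2 (mod 3); (1|3)=+1, (2|3)=-1; sign (−1)^0·+1^6·-1^3 = -1.
(a,b)_19: α=0, u≡9; β=-2, v≡14 (mod 19); (9|19)=+1, (14|19)=-1; sign (−1)^0·+1^-2·-1^0 = +1.
(a,b)_5: α=5, u≡2; β=4, v≡2 (mod 5); (2|5)=-1, (2|5)=-1; sign (−1)^0·-1^4·-1^5 = -1.
(a,b)_11: α=-3, u≡8; β=-1, v≡1 (mod 11); (8|11)=-1, (1|11)=+1; sign (−1)^1·-1^-1·+1^-3 = +1.
(a,b)_17: α=7, u≡2; β=2, v≡11 (mod 17); (2|17)=+1, (11|17)=-1; sign (−1)^0·+1^2·-1^7 = -1.
(a,b)_23: α=4, u≡22; β=3, v≡13 (mod 23); (22|23)=-1, (13|23)=+1; sign (−1)^0·-1^3·+1^4 = -1.
(a,b)_2: α=0, β=1; u≡5, v≡3 (mod 8); ε(u)ε(v)=0·1, αω(v)=0·1, βω(u)=1·1; sum ≡ 1  ⇒  -1.
(a,b)_31: α=-2, u≡7; β=0, v≡18 (mod 31); (7|31)=+1, (18|31)=+1; sign (−1)^0·+1^0·+1^-2 = +1.
(a,b)_7: α=-1, u≡2; β=-1, v≡4 (mod 7); (2|7)=+1, (4|7)=+1; sign (−1)^1·+1^-1·+1^-1 = -1.
(-19635, 3542 / ℚ) ramifies at {2, 3, 5, 7, 17, 23}: a division algebra.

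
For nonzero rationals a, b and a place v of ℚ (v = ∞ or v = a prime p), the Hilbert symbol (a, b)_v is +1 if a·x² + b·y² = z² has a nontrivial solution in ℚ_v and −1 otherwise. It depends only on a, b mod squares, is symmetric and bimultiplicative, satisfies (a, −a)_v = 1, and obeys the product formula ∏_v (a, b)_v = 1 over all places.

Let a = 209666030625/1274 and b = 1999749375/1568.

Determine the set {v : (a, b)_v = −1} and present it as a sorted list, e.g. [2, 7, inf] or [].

[2, 13, 23, 29]

Mod squares: a ≡ 1152346, b ≡ 711022. Check v ∈ {∞, 2, 3, 5, 7, 13, 23, 29, 41, 47}.
v=2: v_2(a)=-1, v_2(b)=-5; units ≡ 5, 7 (mod 8); ε·ε+αω+βω = 0·1+-1·0+-5·1 ≡ 1  ⇒  (a,b)_2 = -1.
v=13: a=13^-1·(≡11), b=13^1·(≡9) mod 13; (11|13)=-1, (9|13)=+1; (−1)^{-1·1·6}·(-1)^1·(+1)^-1 = -1.
v=3: a=3^2·(≡1), b=3^2·(≡1) mod 3; (1|3)=+1, (1|3)=+1; (−1)^{2·2·1}·(+1)^2·(+1)^2 = +1.
v=7: a=7^-2·(≡6), b=7^-2·(≡2) mod 7; (6|7)=-1, (2|7)=+1; (−1)^{-2·-2·3}·(-1)^-2·(+1)^-2 = +1.
v=29: a=29^2·(≡19), b=29^1·(≡4) mod 29; (19|29)=-1, (4|29)=+1; (−1)^{2·1·14}·(-1)^1·(+1)^2 = -1.
v=47: a=47^1·(≡45), b=47^0·(≡25) mod 47; (45|47)=-1, (25|47)=+1; (−1)^{1·0·23}·(-1)^0·(+1)^1 = +1.
v=23: a=23^1·(≡16), b=23^1·(≡9) mod 23; (16|23)=+1, (9|23)=+1; (−1)^{1·1·11}·(+1)^1·(+1)^1 = -1.
v=5: a=5^4·(≡1), b=5^4·(≡3) mod 5; (1|5)=+1, (3|5)=-1; (−1)^{4·4·2}·(+1)^4·(-1)^4 = +1.
v=∞: 1152346 > 0 and 711022 > 0  ⇒  (a,b)_∞ = +1.
v=41: a=41^1·(≡20), b=41^1·(≡16) mod 41; (20|41)=+1, (16|41)=+1; (−1)^{1·1·20}·(+1)^1·(+1)^1 = +1.
(1152346, 711022 / ℚ) ramifies at {2, 13, 23, 29}: a division algebra.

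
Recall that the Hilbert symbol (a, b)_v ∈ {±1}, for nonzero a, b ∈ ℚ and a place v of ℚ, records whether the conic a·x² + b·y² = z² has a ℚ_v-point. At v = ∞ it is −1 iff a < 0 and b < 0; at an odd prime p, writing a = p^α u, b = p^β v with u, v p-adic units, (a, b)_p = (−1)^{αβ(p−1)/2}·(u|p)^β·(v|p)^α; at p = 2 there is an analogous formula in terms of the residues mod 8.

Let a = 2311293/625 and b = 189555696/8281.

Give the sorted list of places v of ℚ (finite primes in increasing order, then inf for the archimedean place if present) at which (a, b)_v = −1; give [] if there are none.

(a, b) ≡ (2311293, 10879) mod (ℚ^×)²; places V = {2, 3, 5, 7, 11, 13, 19, 23, 41, 43, ∞}.
(a,b)_∞: sgn(2311293)=+, sgn(10879)=+, so +1.
(a,b)_41: α=1, u≡8; β=0, v≡14 (mod 41); (8|41)=+1, (14|41)=-1; sign (−1)^0·+1^0·-1^1 = -1.
(a,b)_11: α=0, u≡8; β=3, v≡6 (mod 11); (8|11)=-1, (6|11)=-1; sign (−1)^0·-1^3·-1^0 = -1.
(a,b)_19: α=1, u≡5; β=0, v≡9 (mod 19); (5|19)=+1, (9|19)=+1; sign (−1)^0·+1^0·+1^1 = +1.
(a,b)_3: α=1, u≡1; β=2, v≡1 (mod 3); (1|3)=+1, (1|3)=+1; sign (−1)^0·+1^2·+1^1 = +1.
(a,b)_5: α=-4, u≡3; β=0, v≡1 (mod 5); (3|5)=-1, (1|5)=+1; sign (−1)^0·-1^0·+1^-4 = +1.
(a,b)_43: α=1, u≡15; β=1, v≡24 (mod 43); (15|43)=+1, (24|43)=+1; sign (−1)^1·+1^1·+1^1 = -1.
(a,b)_23: α=1, u≡1; β=1, v≡8 (mod 23); (1|23)=+1, (8|23)=+1; sign (−1)^1·+1^1·+1^1 = -1.
(a,b)_7: α=0, u≡6; β=-2, v≡1 (mod 7); (6|7)=-1, (1|7)=+1; sign (−1)^0·-1^-2·+1^0 = +1.
(a,b)_13: α=0, u≡10; β=-2, v≡7 (mod 13); (10|13)=+1, (7|13)=-1; sign (−1)^0·+1^-2·-1^0 = +1.
(a,b)_2: α=0, β=4; u≡5, v≡7 (mod 8); ε(u)ε(v)=0·1, αω(v)=0·0, βω(u)=4·1; sum ≡ 0  ⇒  +1.
|Ram(2311293, 10879)| = 4, even; anisotropic at {11, 23, 41, 43}.

[11, 23, 41, 43]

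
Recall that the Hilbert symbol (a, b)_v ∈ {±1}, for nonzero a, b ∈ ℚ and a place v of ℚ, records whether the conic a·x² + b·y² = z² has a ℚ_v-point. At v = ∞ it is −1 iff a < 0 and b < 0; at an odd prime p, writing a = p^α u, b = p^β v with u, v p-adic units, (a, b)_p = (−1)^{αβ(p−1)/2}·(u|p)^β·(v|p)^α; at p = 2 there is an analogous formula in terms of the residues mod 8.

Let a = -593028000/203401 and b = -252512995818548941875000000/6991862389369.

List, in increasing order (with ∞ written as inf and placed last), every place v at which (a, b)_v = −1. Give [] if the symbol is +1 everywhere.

[2, 3, 5, 19, 29, inf]

Mod squares: a ≡ -570, b ≡ -196707. Check v ∈ {∞, 2, 3, 5, 7, 11, 13, 17, 19, 29, 41}.
v=11: a=11^-2·(≡2), b=11^-4·(≡6) mod 11; (2|11)=-1, (6|11)=-1; (−1)^{-2·-4·5}·(-1)^-4·(-1)^-2 = +1.
v=13: a=13^0·(≡11), b=13^-2·(≡12) mod 13; (11|13)=-1, (12|13)=+1; (−1)^{0·-2·6}·(-1)^-2·(+1)^0 = +1.
v=17: a=17^2·(≡8), b=17^5·(≡6) mod 17; (8|17)=+1, (6|17)=-1; (−1)^{2·5·8}·(+1)^5·(-1)^2 = +1.
v=∞: -570 < 0 and -196707 < 0  ⇒  (a,b)_∞ = -1.
v=29: a=29^0·(≡8), b=29^3·(≡17) mod 29; (8|29)=-1, (17|29)=-1; (−1)^{0·3·14}·(-1)^3·(-1)^0 = -1.
v=19: a=19^1·(≡10), b=19^3·(≡8) mod 19; (10|19)=-1, (8|19)=-1; (−1)^{1·3·9}·(-1)^3·(-1)^1 = -1.
v=2: v_2(a)=5, v_2(b)=6; units ≡ 3, 5 (mod 8); ε·ε+αω+βω = 1·0+5·1+6·1 ≡ 1  ⇒  (a,b)_2 = -1.
v=41: a=41^-2·(≡32), b=41^-4·(≡19) mod 41; (32|41)=+1, (19|41)=-1; (−1)^{-2·-4·20}·(+1)^-4·(-1)^-2 = +1.
v=3: a=3^3·(≡2), b=3^5·(≡2) mod 3; (2|3)=-1, (2|3)=-1; (−1)^{3·5·1}·(-1)^5·(-1)^3 = -1.
v=5: a=5^3·(≡1), b=5^10·(≡3) mod 5; (1|5)=+1, (3|5)=-1; (−1)^{3·10·2}·(+1)^10·(-1)^3 = -1.
v=7: a=7^0·(≡1), b=7^1·(≡2) mod 7; (1|7)=+1, (2|7)=+1; (−1)^{0·1·3}·(+1)^1·(+1)^0 = +1.
(-570, -196707 / ℚ) ramifies at {2, 3, 5, 19, 29, ∞}: a division algebra.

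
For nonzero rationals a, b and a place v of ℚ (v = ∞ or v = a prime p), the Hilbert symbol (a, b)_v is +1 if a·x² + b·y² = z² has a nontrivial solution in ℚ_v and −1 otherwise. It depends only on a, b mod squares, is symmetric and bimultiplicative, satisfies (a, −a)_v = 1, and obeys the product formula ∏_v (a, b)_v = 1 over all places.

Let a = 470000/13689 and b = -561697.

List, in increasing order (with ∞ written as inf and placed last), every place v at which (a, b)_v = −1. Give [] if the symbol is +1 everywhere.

[2, 47]

Mod squares: a ≡ 47, b ≡ -561697. Check v ∈ {∞, 2, 3, 5, 13, 17, 19, 37, 47}.
v=13: a=13^-2·(≡8), b=13^0·(≡7) mod 13; (8|13)=-1, (7|13)=-1; (−1)^{-2·0·6}·(-1)^0·(-1)^-2 = +1.
v=2: v_2(a)=4, v_2(b)=0; units ≡ 7, 7 (mod 8); ε·ε+αω+βω = 1·1+4·0+0·0 ≡ 1  ⇒  (a,b)_2 = -1.
v=17: a=17^0·(≡13), b=17^1·(≡7) mod 17; (13|17)=+1, (7|17)=-1; (−1)^{0·1·8}·(+1)^1·(-1)^0 = +1.
v=19: a=19^0·(≡6), b=19^1·(≡1) mod 19; (6|19)=+1, (1|19)=+1; (−1)^{0·1·9}·(+1)^1·(+1)^0 = +1.
v=3: a=3^-4·(≡2), b=3^0·(≡2) mod 3; (2|3)=-1, (2|3)=-1; (−1)^{-4·0·1}·(-1)^0·(-1)^-4 = +1.
v=5: a=5^4·(≡3), b=5^0·(≡3) mod 5; (3|5)=-1, (3|5)=-1; (−1)^{4·0·2}·(-1)^0·(-1)^4 = +1.
v=47: a=47^1·(≡3), b=47^1·(≡34) mod 47; (3|47)=+1, (34|47)=+1; (−1)^{1·1·23}·(+1)^1·(+1)^1 = -1.
v=∞: 47 > 0 and -561697 < 0  ⇒  (a,b)_∞ = +1.
v=37: a=37^0·(≡11), b=37^1·(≡26) mod 37; (11|37)=+1, (26|37)=+1; (−1)^{0·1·18}·(+1)^1·(+1)^0 = +1.
|Ram(47, -561697)| = 2, even; anisotropic at {2, 47}.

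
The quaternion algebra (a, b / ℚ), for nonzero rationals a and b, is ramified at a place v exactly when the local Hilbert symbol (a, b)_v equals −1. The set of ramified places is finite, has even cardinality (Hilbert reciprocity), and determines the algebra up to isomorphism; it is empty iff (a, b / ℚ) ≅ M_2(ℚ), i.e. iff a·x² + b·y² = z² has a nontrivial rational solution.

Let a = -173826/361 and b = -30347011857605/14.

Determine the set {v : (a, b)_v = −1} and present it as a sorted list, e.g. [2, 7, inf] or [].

[2, 7, 29, inf]

Mod squares: a ≡ -2146, b ≡ -1276870. Check v ∈ {∞, 2, 3, 5, 7, 17, 19, 29, 37}.
v=∞: -2146 < 0 and -1276870 < 0  ⇒  (a,b)_∞ = -1.
v=3: a=3^4·(≡2), b=3^0·(≡2) mod 3; (2|3)=-1, (2|3)=-1; (−1)^{4·0·1}·(-1)^0·(-1)^4 = +1.
v=2: v_2(a)=1, v_2(b)=-1; units ≡ 7, 5 (mod 8); ε·ε+αω+βω = 1·0+1·1+-1·0 ≡ 1  ⇒  (a,b)_2 = -1.
v=29: a=29^1·(≡23), b=29^3·(≡18) mod 29; (23|29)=+1, (18|29)=-1; (−1)^{1·3·14}·(+1)^3·(-1)^1 = -1.
v=19: a=19^-2·(≡5), b=19^0·(≡1) mod 19; (5|19)=+1, (1|19)=+1; (−1)^{-2·0·9}·(+1)^0·(+1)^-2 = +1.
v=17: a=17^0·(≡4), b=17^3·(≡2) mod 17; (4|17)=+1, (2|17)=+1; (−1)^{0·3·8}·(+1)^3·(+1)^0 = +1.
v=5: a=5^0·(≡4), b=5^1·(≡1) mod 5; (4|5)=+1, (1|5)=+1; (−1)^{0·1·2}·(+1)^1·(+1)^0 = +1.
v=37: a=37^1·(≡4), b=37^3·(≡33) mod 37; (4|37)=+1, (33|37)=+1; (−1)^{1·3·18}·(+1)^3·(+1)^1 = +1.
v=7: a=7^0·(≡3), b=7^-1·(≡6) mod 7; (3|7)=-1, (6|7)=-1; (−1)^{0·-1·3}·(-1)^-1·(-1)^0 = -1.
Ram(-2146, -1276870) = {2, 7, 29, ∞}; no ℚ_2-point on the conic.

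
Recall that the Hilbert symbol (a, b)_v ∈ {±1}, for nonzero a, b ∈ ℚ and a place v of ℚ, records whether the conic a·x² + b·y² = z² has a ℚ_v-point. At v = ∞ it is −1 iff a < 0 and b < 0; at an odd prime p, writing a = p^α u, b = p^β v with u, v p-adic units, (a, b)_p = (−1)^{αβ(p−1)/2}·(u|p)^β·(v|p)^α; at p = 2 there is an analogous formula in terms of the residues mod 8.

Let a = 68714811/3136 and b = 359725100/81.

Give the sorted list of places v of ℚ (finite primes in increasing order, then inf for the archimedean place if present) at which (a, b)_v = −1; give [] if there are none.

(a, b) ≡ (779, 3597251) mod (ℚ^×)²; places V = {2, 3, 5, 7, 11, 17, 19, 37, 41, 43, ∞}.
(a,b)_11: α=2, u≡5; β=0, v≡5 (mod 11); (5|11)=+1, (5|11)=+1; sign (−1)^0·+1^0·+1^2 = +1.
(a,b)_7: α=-2, u≡4; β=1, v≡1 (mod 7); (4|7)=+1, (1|7)=+1; sign (−1)^0·+1^1·+1^-2 = +1.
(a,b)_17: α=0, u≡10; β=1, v≡2 (mod 17); (10|17)=-1, (2|17)=+1; sign (−1)^0·-1^1·+1^0 = -1.
(a,b)_37: α=0, u≡8; β=1, v≡31 (mod 37); (8|37)=-1, (31|37)=-1; sign (−1)^0·-1^1·-1^0 = -1.
(a,b)_∞: sgn(779)=+, sgn(3597251)=+, so +1.
(a,b)_41: α=1, u≡13; β=0, v≡3 (mod 41); (13|41)=-1, (3|41)=-1; sign (−1)^0·-1^0·-1^1 = -1.
(a,b)_43: α=0, u≡2; β=1, v≡33 (mod 43); (2|43)=-1, (33|43)=-1; sign (−1)^0·-1^1·-1^0 = -1.
(a,b)_2: α=-6, β=2; u≡3, v≡3 (mod 8); ε(u)ε(v)=1·1, αω(v)=-6·1, βω(u)=2·1; sum ≡ 1  ⇒  -1.
(a,b)_5: α=0, u≡1; β=2, v≡4 (mod 5); (1|5)=+1, (4|5)=+1; sign (−1)^0·+1^2·+1^0 = +1.
(a,b)_3: α=6, u≡2; β=-4, v≡2 (mod 3); (2|3)=-1, (2|3)=-1; sign (−1)^0·-1^-4·-1^6 = +1.
(a,b)_19: α=1, u≡14; β=1, v≡13 (mod 19); (14|19)=-1, (13|19)=-1; sign (−1)^1·-1^1·-1^1 = -1.
Ram(779, 3597251) = {2, 17, 19, 37, 41, 43}; no ℚ_2-point on the conic.

[2, 17, 19, 37, 41, 43]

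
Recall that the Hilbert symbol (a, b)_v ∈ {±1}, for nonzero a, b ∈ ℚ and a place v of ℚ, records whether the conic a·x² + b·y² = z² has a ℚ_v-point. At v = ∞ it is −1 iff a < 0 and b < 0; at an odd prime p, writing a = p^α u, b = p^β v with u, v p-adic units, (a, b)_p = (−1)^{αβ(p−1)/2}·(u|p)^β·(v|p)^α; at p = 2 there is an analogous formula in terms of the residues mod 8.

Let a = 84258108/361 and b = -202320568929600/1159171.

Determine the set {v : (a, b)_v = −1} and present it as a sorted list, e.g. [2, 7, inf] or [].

Mod squares: a ≡ 23, b ≡ -551. Check v ∈ {∞, 2, 3, 5, 11, 13, 19, 23, 29}.
v=23: a=23^1·(≡3), b=23^2·(≡1) mod 23; (3|23)=+1, (1|23)=+1; (−1)^{1·2·11}·(+1)^2·(+1)^1 = +1.
v=∞: 23 > 0 and -551 < 0  ⇒  (a,b)_∞ = +1.
v=29: a=29^2·(≡24), b=29^3·(≡15) mod 29; (24|29)=+1, (15|29)=-1; (−1)^{2·3·14}·(+1)^3·(-1)^2 = +1.
v=19: a=19^-2·(≡5), b=19^-3·(≡7) mod 19; (5|19)=+1, (7|19)=+1; (−1)^{-2·-3·9}·(+1)^-3·(+1)^-2 = +1.
v=3: a=3^2·(≡2), b=3^4·(≡1) mod 3; (2|3)=-1, (1|3)=+1; (−1)^{2·4·1}·(-1)^4·(+1)^2 = +1.
v=5: a=5^0·(≡3), b=5^2·(≡1) mod 5; (3|5)=-1, (1|5)=+1; (−1)^{0·2·2}·(-1)^2·(+1)^0 = +1.
v=13: a=13^0·(≡9), b=13^-2·(≡6) mod 13; (9|13)=+1, (6|13)=-1; (−1)^{0·-2·6}·(+1)^-2·(-1)^0 = +1.
v=2: v_2(a)=2, v_2(b)=6; units ≡ 7, 1 (mod 8); ε·ε+αω+βω = 1·0+2·0+6·0 ≡ 0  ⇒  (a,b)_2 = +1.
v=11: a=11^2·(≡9), b=11^2·(≡2) mod 11; (9|11)=+1, (2|11)=-1; (−1)^{2·2·5}·(+1)^2·(-1)^2 = +1.
Ram(a, b) = ∅: the form 23·x² + -551·y² − z² is isotropic over every ℚ_v, so by Hasse–Minkowski it is isotropic over ℚ.

[]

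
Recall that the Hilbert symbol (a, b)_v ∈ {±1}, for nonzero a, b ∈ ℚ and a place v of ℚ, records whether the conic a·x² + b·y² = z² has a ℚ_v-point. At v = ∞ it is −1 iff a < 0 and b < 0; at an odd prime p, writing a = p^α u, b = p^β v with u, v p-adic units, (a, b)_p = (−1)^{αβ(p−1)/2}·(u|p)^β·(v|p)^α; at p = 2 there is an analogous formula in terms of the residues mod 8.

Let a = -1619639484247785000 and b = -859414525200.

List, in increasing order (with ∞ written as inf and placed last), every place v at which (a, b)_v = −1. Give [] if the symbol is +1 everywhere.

Mod squares: a ≡ -59466, b ≡ -238726257. Check v ∈ {∞, 2, 3, 5, 7, 11, 13, 17, 31, 37, 53}.
v=13: a=13^2·(≡3), b=13^0·(≡3) mod 13; (3|13)=+1, (3|13)=+1; (−1)^{2·0·6}·(+1)^0·(+1)^2 = +1.
v=31: a=31^2·(≡24), b=31^1·(≡10) mod 31; (24|31)=-1, (10|31)=+1; (−1)^{2·1·15}·(-1)^1·(+1)^2 = -1.
v=5: a=5^4·(≡4), b=5^2·(≡2) mod 5; (4|5)=+1, (2|5)=-1; (−1)^{4·2·2}·(+1)^2·(-1)^4 = +1.
v=∞: -59466 < 0 and -238726257 < 0  ⇒  (a,b)_∞ = -1.
v=37: a=37^2·(≡7), b=37^1·(≡26) mod 37; (7|37)=+1, (26|37)=+1; (−1)^{2·1·18}·(+1)^1·(+1)^2 = +1.
v=17: a=17^1·(≡2), b=17^1·(≡11) mod 17; (2|17)=+1, (11|17)=-1; (−1)^{1·1·8}·(+1)^1·(-1)^1 = -1.
v=7: a=7^2·(≡6), b=7^1·(≡1) mod 7; (6|7)=-1, (1|7)=+1; (−1)^{2·1·3}·(-1)^1·(+1)^2 = -1.
v=11: a=11^1·(≡6), b=11^1·(≡2) mod 11; (6|11)=-1, (2|11)=-1; (−1)^{1·1·5}·(-1)^1·(-1)^1 = -1.
v=3: a=3^1·(≡2), b=3^3·(≡1) mod 3; (2|3)=-1, (1|3)=+1; (−1)^{1·3·1}·(-1)^3·(+1)^1 = +1.
v=53: a=53^1·(≡36), b=53^1·(≡44) mod 53; (36|53)=+1, (44|53)=+1; (−1)^{1·1·26}·(+1)^1·(+1)^1 = +1.
v=2: v_2(a)=3, v_2(b)=4; units ≡ 3, 7 (mod 8); ε·ε+αω+βω = 1·1+3·0+4·1 ≡ 1  ⇒  (a,b)_2 = -1.
Ram(-59466, -238726257) = {2, 7, 11, 17, 31, ∞}; no ℚ_2-point on the conic.

[2, 7, 11, 17, 31, inf]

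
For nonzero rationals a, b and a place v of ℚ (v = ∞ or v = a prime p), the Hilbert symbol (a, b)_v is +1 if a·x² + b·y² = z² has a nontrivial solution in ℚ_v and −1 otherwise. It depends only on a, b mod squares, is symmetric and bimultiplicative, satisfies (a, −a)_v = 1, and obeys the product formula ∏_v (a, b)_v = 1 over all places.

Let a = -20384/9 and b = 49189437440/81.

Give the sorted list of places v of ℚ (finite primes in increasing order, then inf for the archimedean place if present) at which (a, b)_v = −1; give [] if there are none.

Mod squares: a ≡ -26, b ≡ 17765. Check v ∈ {∞, 2, 3, 5, 7, 11, 13, 17, 19}.
v=5: a=5^0·(≡4), b=5^1·(≡3) mod 5; (4|5)=+1, (3|5)=-1; (−1)^{0·1·2}·(+1)^1·(-1)^0 = +1.
v=7: a=7^2·(≡2), b=7^0·(≡6) mod 7; (2|7)=+1, (6|7)=-1; (−1)^{2·0·3}·(+1)^0·(-1)^2 = +1.
v=11: a=11^0·(≡6), b=11^1·(≡1) mod 11; (6|11)=-1, (1|11)=+1; (−1)^{0·1·5}·(-1)^1·(+1)^0 = -1.
v=∞: -26 < 0 and 17765 > 0  ⇒  (a,b)_∞ = +1.
v=2: v_2(a)=5, v_2(b)=14; units ≡ 3, 5 (mod 8); ε·ε+αω+βω = 1·0+5·1+14·1 ≡ 1  ⇒  (a,b)_2 = -1.
v=13: a=13^1·(≡2), b=13^2·(≡5) mod 13; (2|13)=-1, (5|13)=-1; (−1)^{1·2·6}·(-1)^2·(-1)^1 = -1.
v=3: a=3^-2·(≡1), b=3^-4·(≡2) mod 3; (1|3)=+1, (2|3)=-1; (−1)^{-2·-4·1}·(+1)^-4·(-1)^-2 = +1.
v=19: a=19^0·(≡13), b=19^1·(≡17) mod 19; (13|19)=-1, (17|19)=+1; (−1)^{0·1·9}·(-1)^1·(+1)^0 = -1.
v=17: a=17^0·(≡15), b=17^1·(≡9) mod 17; (15|17)=+1, (9|17)=+1; (−1)^{0·1·8}·(+1)^1·(+1)^0 = +1.
Ram(-26, 17765) = {2, 11, 13, 19}; no ℚ_2-point on the conic.

[2, 11, 13, 19]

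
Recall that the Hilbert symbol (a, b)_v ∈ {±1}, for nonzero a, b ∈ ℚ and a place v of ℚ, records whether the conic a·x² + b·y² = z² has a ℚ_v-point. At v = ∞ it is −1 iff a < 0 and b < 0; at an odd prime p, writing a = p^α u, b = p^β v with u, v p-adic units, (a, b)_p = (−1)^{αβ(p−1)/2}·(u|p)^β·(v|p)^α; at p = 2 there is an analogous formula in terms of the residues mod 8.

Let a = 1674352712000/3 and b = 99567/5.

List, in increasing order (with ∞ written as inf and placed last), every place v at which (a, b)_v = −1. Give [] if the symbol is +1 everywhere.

[2, 13, 23, 37]

Mod squares: a ≡ 15, b ≡ 55315. Check v ∈ {∞, 2, 3, 5, 13, 17, 23, 37}.
v=37: a=37^2·(≡29), b=37^1·(≡35) mod 37; (29|37)=-1, (35|37)=-1; (−1)^{2·1·18}·(-1)^1·(-1)^2 = -1.
v=∞: 15 > 0 and 55315 > 0  ⇒  (a,b)_∞ = +1.
v=13: a=13^0·(≡11), b=13^1·(≡3) mod 13; (11|13)=-1, (3|13)=+1; (−1)^{0·1·6}·(-1)^1·(+1)^0 = -1.
v=5: a=5^3·(≡2), b=5^-1·(≡2) mod 5; (2|5)=-1, (2|5)=-1; (−1)^{3·-1·2}·(-1)^-1·(-1)^3 = +1.
v=23: a=23^2·(≡22), b=23^1·(≡1) mod 23; (22|23)=-1, (1|23)=+1; (−1)^{2·1·11}·(-1)^1·(+1)^2 = -1.
v=17: a=17^2·(≡9), b=17^0·(≡3) mod 17; (9|17)=+1, (3|17)=-1; (−1)^{2·0·8}·(+1)^0·(-1)^2 = +1.
v=2: v_2(a)=6, v_2(b)=0; units ≡ 7, 3 (mod 8); ε·ε+αω+βω = 1·1+6·1+0·0 ≡ 1  ⇒  (a,b)_2 = -1.
v=3: a=3^-1·(≡2), b=3^2·(≡1) mod 3; (2|3)=-1, (1|3)=+1; (−1)^{-1·2·1}·(-1)^2·(+1)^-1 = +1.
Ram(15, 55315) = {2, 13, 23, 37}; no ℚ_2-point on the conic.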